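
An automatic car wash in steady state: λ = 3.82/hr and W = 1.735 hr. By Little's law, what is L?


L = λW = 3.82·1.735 = 6.6277

Final: 6.6277


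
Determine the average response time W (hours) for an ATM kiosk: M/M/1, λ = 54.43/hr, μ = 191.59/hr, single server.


W = 1/(μ−λ) = 1/(191.59 − 54.43) = 1/137.16 = 0.007291 hr

Final: 0.007291 hr


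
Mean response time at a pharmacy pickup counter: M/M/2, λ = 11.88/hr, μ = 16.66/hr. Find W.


a = 0.7131; ρ = 0.3565; P₀ = 0.474336
Lq = P₀·a^c·ρ/(c!(1−ρ)²) = 0.10385
Wq = Lq/λ = 0.10385/11.88 = 0.008742 hr
W = Wq + 1/μ = 0.008742 + 0.06002 = 0.06877 hr

Final: 0.06877 hr


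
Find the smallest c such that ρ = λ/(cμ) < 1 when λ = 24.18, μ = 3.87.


Stability requires cμ > λ ⇔ c > λ/μ.
λ/μ = 24.18/3.87 = 6.2481
Minimum integer c = ⌊6.2481⌋ + 1 = 7
Check: 7·3.87 = 27.09 > 24.18, while 6·3.87 = 23.22 ≤ 24.18

Final: 7 servers


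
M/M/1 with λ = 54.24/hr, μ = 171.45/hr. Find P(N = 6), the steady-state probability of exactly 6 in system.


ρ = 54.24/171.45 = 0.3164
P_n = (1−ρ)·ρ^n = (1 − 0.3164)·0.3164^6 = 0.6836·0.001003 = 0.0006854

Final: 0.0006854


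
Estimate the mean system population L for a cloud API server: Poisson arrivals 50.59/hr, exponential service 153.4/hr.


ρ = λ/μ = 50.59/153.4 = 0.3298
L = ρ/(1−ρ) = 0.3298/(1 − 0.3298) = 0.3298/0.6702 = 0.4921

Final: 0.4921


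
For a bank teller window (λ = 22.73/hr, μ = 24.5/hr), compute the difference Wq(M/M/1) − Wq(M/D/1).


ρ = 22.73/24.5 = 0.9278
Wq(M/M/1) = ρ/(μ−λ) = 0.9278/1.77 = 0.52416 hr
Wq(M/D/1) = ρ/(2(μ−λ)) = 0.26208 hr
Savings = 0.52416 − 0.26208 = 0.26208 hr

Final: 0.26208 hr


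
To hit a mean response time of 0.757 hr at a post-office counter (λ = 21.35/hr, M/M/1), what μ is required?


W = 1/(μ−λ) ⇒ μ − λ = 1/W = 1/0.757 = 1.3210
μ = λ + 1/W = 21.35 + 1.3210 = 22.6710 per hr

Final: 22.6710 /hr


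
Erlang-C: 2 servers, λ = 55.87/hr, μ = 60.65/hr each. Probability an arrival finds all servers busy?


a = λ/μ = 0.9212; ρ = a/2 = 0.4606
P₀ = 0.369306 (from M/M/c formula)
C(c,a) = [a^c/(c!(1−ρ))]·P₀ = [0.84859/(2·0.5394)]·0.369306
= 0.78659·0.369306 = 0.290493

Final: 0.290493


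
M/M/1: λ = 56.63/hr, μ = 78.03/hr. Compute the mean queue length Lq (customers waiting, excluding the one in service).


ρ = 56.63/78.03 = 0.7257
Lq = ρ²/(1−ρ) = 0.5267/0.2743 = 1.9205

Final: 1.9205


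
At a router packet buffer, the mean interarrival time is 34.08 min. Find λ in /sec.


λ = 1/(interarrival time) in consistent units.
1 second = 0.0166667 min, so λ = 0.0166667/34.08 = 0.0004890 per second

Final: 0.0004890 /sec


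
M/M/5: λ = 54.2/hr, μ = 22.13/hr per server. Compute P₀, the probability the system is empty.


a = λ/μ = 54.2/22.13 = 2.4492; ρ = a/c = 0.4898
Σ_{k=0}^{4} a^k/k! (terms k=0..4) = 1.00000 + 2.44916 + 2.99920 + 2.44851 + 1.49920 = 10.39608
Tail: a^5/(5!(1−ρ)) = 88.12302/(120·0.5102) = 1.43945
P₀ = 1/(10.39608 + 1.43945) = 1/11.83553 = 0.084491

Final: 0.084491


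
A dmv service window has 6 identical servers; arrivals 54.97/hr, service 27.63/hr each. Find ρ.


ρ = λ/(cμ) = 54.97/(6·27.63) = 54.97/165.78 = 0.3316

Final: 0.3316


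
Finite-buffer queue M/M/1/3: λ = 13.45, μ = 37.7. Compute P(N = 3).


ρ = λ/μ = 13.45/37.7 = 0.3568
P_K = (1−ρ)ρ^K/(1−ρ^(K+1)) = (0.6432·0.045409)/(1 − 0.016200)
= 0.029209/0.983800 = 0.029690

Final: 0.029690


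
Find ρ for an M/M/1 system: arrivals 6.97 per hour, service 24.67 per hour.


ρ = λ/μ = 6.97/24.67 = 0.2825

Final: 0.2825


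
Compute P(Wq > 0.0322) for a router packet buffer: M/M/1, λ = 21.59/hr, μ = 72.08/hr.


ρ = 21.59/72.08 = 0.2995
P(Wq > t) = ρ·e^{−(μ−λ)t} = 0.2995·e^{−1.6258}
= 0.2995·0.196759 = 0.058935

Final: 0.058935


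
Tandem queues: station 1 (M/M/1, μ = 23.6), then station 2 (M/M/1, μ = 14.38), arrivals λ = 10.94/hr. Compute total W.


Each node sees arrival rate λ = 10.94/hr (tandem ⇒ throughput preserved).
W₁ = 1/(μ₁−λ) = 1/(23.6−10.94) = 0.07899 hr
W₂ = 1/(μ₂−λ) = 1/(14.38−10.94) = 0.29070 hr
W_total = W₁ + W₂ = 0.07899 + 0.29070 = 0.36969 hr

Final: 0.36969 hr


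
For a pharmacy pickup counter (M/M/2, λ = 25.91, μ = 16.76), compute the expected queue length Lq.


a = λ/μ = 1.5459; ρ = a/2 = 0.7730
P₀ = 0.128050
Lq = P₀·a^c·ρ / (c!·(1−ρ)²) = 0.128050·2.38994·0.7730/(2·0.05154)
= 2.29476

Final: 2.29476


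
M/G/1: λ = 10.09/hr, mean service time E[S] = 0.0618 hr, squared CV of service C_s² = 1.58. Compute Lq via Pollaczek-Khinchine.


ρ = λ·E[S] = 10.09·0.0618 = 0.6236
Lq = ρ²(1+C_s²)/(2(1−ρ)) = 0.3888·(1+1.58)/(2·0.3764)
= 0.3888·2.5800/0.7529 = 1.33246

Final: 1.33246


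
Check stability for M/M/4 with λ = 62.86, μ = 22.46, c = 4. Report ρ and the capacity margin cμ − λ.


Total capacity cμ = 4·22.46 = 89.84/hr
ρ = λ/(cμ) = 62.86/89.84 = 0.6997
Stable ⇔ ρ < 1: YES
Spare capacity = cμ − λ = 89.84 − 62.86 = 26.98/hr

Final: ρ = 0.6997; stable; margin = 26.98/hr


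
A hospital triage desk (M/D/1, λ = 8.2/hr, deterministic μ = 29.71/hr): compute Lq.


ρ = 8.2/29.71 = 0.2760
M/D/1: Lq = ρ²/(2(1−ρ)) = 0.07618/(2·0.7240) = 0.05261

Final: 0.05261


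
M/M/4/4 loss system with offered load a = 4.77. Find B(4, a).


B(c,a) = (a^c/c!) / Σ_{k=0}^{c} a^k/k!
a^4/4! = 21.570602
Σ terms (k=0..4): 1.00000 + 4.77000 + 11.37645 + 18.08856 + 21.57060 = 56.805608
B = 21.570602/56.805608 = 0.379727

Final: 0.379727


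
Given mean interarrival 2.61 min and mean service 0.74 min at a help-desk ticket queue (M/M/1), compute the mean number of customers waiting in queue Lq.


λ = 60/2.61 = 22.9885 /hr
μ = 60/0.74 = 81.0811 /hr
ρ = λ/μ = 22.9885/81.0811 = 0.2835
Lq = ρ²/(1−ρ) = 0.08039/0.7165 = 0.1122

Final: 0.1122


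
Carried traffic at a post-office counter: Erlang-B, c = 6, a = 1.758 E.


B(6,1.758) = 0.007084 (Erlang-B)
Carried load = a(1 − B) = 1.758·(1 − 0.007084) = 1.758·0.992916 = 1.7455 E

Final: 1.7455 Erlangs


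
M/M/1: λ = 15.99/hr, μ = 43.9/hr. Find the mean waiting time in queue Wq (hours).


ρ = 15.99/43.9 = 0.3642
Wq = ρ/(μ−λ) = 0.3642/(43.9 − 15.99) = 0.3642/27.91 = 0.01305 hr

Final: 0.01305 hr


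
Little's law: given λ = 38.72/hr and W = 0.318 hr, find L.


L = λW = 38.72·0.318 = 12.3130

Final: 12.3130


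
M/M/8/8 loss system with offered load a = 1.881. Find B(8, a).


B(c,a) = (a^c/c!) / Σ_{k=0}^{c} a^k/k!
a^8/8! = 0.003887
Σ terms (k=0..8): 1.00000 + 1.88100 + 1.76908 + 1.10921 + 0.52161 + 0.19623 + 0.06152 + 0.01653 + 0.003887 = 6.559066
B = 0.003887/6.559066 = 0.0005926

Final: 0.0005926


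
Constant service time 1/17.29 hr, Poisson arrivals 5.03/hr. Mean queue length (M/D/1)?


ρ = 5.03/17.29 = 0.2909
M/D/1: Lq = ρ²/(2(1−ρ)) = 0.08463/(2·0.7091) = 0.05968

Final: 0.05968


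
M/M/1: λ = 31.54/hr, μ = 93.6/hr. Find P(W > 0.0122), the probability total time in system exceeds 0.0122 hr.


W ~ Exponential(μ−λ) for M/M/1.
μ − λ = 93.6 − 31.54 = 62.0600
P(W > t) = e^{−(μ−λ)t} = e^{−0.7571} = 0.469010

Final: 0.469010


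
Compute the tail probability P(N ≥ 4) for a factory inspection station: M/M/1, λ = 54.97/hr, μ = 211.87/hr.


ρ = 54.97/211.87 = 0.2595
P(N ≥ n) = ρ^n = 0.2595^4 = 0.004531

Final: 0.004531


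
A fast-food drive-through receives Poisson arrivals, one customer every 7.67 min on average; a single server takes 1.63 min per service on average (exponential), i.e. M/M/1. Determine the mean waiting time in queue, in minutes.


λ = 60/7.67 = 7.8227 /hr
μ = 60/1.63 = 36.8098 /hr
ρ = λ/μ = 7.8227/36.8098 = 0.2125
Wq = ρ/(μ−λ) = 0.2125/(36.8098−7.8227) = 0.007331 hr
In minutes: 0.007331·60 = 0.4399 min

Final: 0.4399 min


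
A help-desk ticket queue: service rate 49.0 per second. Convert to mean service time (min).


Mean service time = 1/μ = 1/49.0 second = 0.02041 second
In minutes: 0.02041 × 0.0166667 = 0.0003401 min

Final: 0.0003401 min


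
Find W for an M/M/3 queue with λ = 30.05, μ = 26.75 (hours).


a = 1.1234; ρ = 0.3745; P₀ = 0.319280
Lq = P₀·a^c·ρ/(c!(1−ρ)²) = 0.07219
Wq = Lq/λ = 0.07219/30.05 = 0.002402 hr
W = Wq + 1/μ = 0.002402 + 0.03738 = 0.03979 hr

Final: 0.03979 hr


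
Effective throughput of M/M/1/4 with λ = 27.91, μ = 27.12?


ρ = 1.0291; P_K = (1−ρ)ρ^4/(1−ρ^5) = 0.211647
λ_eff = λ(1 − P_K) = 27.91·(1 − 0.211647) = 27.91·0.788353 = 22.0029 /hr

Final: 22.0029 /hr


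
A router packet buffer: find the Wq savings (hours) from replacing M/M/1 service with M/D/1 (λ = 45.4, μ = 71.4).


ρ = 45.4/71.4 = 0.6359
Wq(M/M/1) = ρ/(μ−λ) = 0.6359/26.00 = 0.02446 hr
Wq(M/D/1) = ρ/(2(μ−λ)) = 0.01223 hr
Savings = 0.02446 − 0.01223 = 0.01223 hr

Final: 0.01223 hr


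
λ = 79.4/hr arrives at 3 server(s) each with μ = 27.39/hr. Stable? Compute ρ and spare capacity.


Total capacity cμ = 3·27.39 = 82.17/hr
ρ = λ/(cμ) = 79.4/82.17 = 0.9663
Stable ⇔ ρ < 1: YES
Spare capacity = cμ − λ = 82.17 − 79.4 = 2.77/hr

Final: ρ = 0.9663; stable; margin = 2.77/hr


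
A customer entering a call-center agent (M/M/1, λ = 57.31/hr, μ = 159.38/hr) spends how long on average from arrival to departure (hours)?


W = 1/(μ−λ) = 1/(159.38 − 57.31) = 1/102.07 = 0.009797 hr

Final: 0.009797 hr


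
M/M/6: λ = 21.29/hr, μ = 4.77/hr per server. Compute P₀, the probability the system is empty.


a = λ/μ = 21.29/4.77 = 4.4633; ρ = a/c = 0.7439
Σ_{k=0}^{5} a^k/k! (terms k=0..5) = 1.00000 + 4.46331 + 9.96058 + 14.81906 + 16.53552 + 14.76064 = 61.53911
Tail: a^6/(6!(1−ρ)) = 7905.76124/(720·0.2561) = 42.87231
P₀ = 1/(61.53911 + 42.87231) = 1/104.41142 = 0.009577

Final: 0.009577


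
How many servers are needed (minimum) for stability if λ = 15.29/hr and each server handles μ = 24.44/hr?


Stability requires cμ > λ ⇔ c > λ/μ.
λ/μ = 15.29/24.44 = 0.6256
Minimum integer c = ⌊0.6256⌋ + 1 = 1
Check: 1·24.44 = 24.44 > 15.29, while 0·24.44 = 0.00 ≤ 15.29

Final: 1 servers


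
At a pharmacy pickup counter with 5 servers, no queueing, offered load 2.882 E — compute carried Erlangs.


B(5,2.882) = 0.100077 (Erlang-B)
Carried load = a(1 − B) = 2.882·(1 − 0.100077) = 2.882·0.899923 = 2.5936 E

Final: 2.5936 Erlangs


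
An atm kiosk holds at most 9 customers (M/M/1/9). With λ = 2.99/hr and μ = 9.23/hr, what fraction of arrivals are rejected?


ρ = λ/μ = 2.99/9.23 = 0.3239
P_K = (1−ρ)ρ^K/(1−ρ^(K+1)) = (0.6761·0.00003928)/(1 − 0.00001273)
= 0.00002656/0.999987 = 0.00002656

Final: 0.00002656


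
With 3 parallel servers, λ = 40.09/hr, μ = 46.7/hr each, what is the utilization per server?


ρ = λ/(cμ) = 40.09/(3·46.7) = 40.09/140.10 = 0.2862

Final: 0.2862


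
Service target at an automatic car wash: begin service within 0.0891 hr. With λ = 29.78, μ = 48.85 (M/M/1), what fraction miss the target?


ρ = 29.78/48.85 = 0.6096
P(Wq > t) = ρ·e^{−(μ−λ)t} = 0.6096·e^{−1.6991}
= 0.6096·0.182841 = 0.111464

Final: 0.111464


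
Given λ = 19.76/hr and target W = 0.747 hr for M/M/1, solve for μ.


W = 1/(μ−λ) ⇒ μ − λ = 1/W = 1/0.747 = 1.3387
μ = λ + 1/W = 19.76 + 1.3387 = 21.0987 per hr

Final: 21.0987 /hr


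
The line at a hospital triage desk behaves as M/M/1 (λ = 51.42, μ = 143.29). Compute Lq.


ρ = 51.42/143.29 = 0.3589
Lq = ρ²/(1−ρ) = 0.1288/0.6411 = 0.2009

Final: 0.2009


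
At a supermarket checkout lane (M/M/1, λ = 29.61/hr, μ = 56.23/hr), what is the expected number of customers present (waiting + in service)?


ρ = λ/μ = 29.61/56.23 = 0.5266
L = ρ/(1−ρ) = 0.5266/(1 − 0.5266) = 0.5266/0.4734 = 1.1123

Final: 1.1123


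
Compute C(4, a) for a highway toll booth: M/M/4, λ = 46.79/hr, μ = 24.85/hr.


a = λ/μ = 1.8829; ρ = a/4 = 0.4707
P₀ = 0.147981 (from M/M/c formula)
C(c,a) = [a^c/(c!(1−ρ))]·P₀ = [12.56917/(24·0.5293)]·0.147981
= 0.98949·0.147981 = 0.146427

Final: 0.146427


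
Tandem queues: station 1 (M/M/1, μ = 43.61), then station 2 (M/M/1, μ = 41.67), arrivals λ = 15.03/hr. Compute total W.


Each node sees arrival rate λ = 15.03/hr (tandem ⇒ throughput preserved).
W₁ = 1/(μ₁−λ) = 1/(43.61−15.03) = 0.03499 hr
W₂ = 1/(μ₂−λ) = 1/(41.67−15.03) = 0.03754 hr
W_total = W₁ + W₂ = 0.03499 + 0.03754 = 0.07253 hr

Final: 0.07253 hr


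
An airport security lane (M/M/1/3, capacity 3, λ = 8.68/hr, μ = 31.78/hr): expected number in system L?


ρ = 8.68/31.78 = 0.2731
L = ρ[1 − (K+1)ρ^K + Kρ^(K+1)] / [(1−ρ)(1−ρ^(K+1))]
Numerator: 0.2731·(1 − 4·0.020375 + 3·0.005565) = 0.255428
Denominator: (0.7269)·(0.994435) = 0.722827
L = 0.255428/0.722827 = 0.3534

Final: 0.3534


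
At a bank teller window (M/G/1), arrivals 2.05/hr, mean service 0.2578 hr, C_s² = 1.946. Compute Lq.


ρ = λ·E[S] = 2.05·0.2578 = 0.5285
Lq = ρ²(1+C_s²)/(2(1−ρ)) = 0.2793·(1+1.946)/(2·0.4715)
= 0.2793·2.9460/0.9430 = 0.87254

Final: 0.87254


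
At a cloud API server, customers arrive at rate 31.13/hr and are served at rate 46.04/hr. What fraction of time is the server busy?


ρ = λ/μ = 31.13/46.04 = 0.6762

Final: 0.6762


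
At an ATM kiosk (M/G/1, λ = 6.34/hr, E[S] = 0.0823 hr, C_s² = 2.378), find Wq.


ρ = λ·E[S] = 6.34·0.0823 = 0.5218
E[S²] = E[S]²(1+C_s²) = 0.0823²·(1+2.378) = 0.022880
Wq = λ·E[S²]/(2(1−ρ)) = 6.34·0.022880/(2·0.4782) = 0.15167 hr

Final: 0.15167 hr


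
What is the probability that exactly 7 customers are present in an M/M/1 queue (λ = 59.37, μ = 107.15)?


ρ = 59.37/107.15 = 0.5541
P_n = (1−ρ)·ρ^n = (1 − 0.5541)·0.5541^7 = 0.4459·0.016033 = 0.007150

Final: 0.007150


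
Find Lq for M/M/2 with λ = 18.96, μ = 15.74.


a = λ/μ = 1.2046; ρ = a/2 = 0.6023
P₀ = 0.248216
Lq = P₀·a^c·ρ / (c!·(1−ρ)²) = 0.248216·1.45100·0.6023/(2·0.15818)
= 0.68569

Final: 0.68569


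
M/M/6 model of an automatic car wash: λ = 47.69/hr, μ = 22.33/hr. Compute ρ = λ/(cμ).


ρ = λ/(cμ) = 47.69/(6·22.33) = 47.69/133.98 = 0.3559

Final: 0.3559


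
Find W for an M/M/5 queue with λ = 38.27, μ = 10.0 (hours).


a = 3.8270; ρ = 0.7654; P₀ = 0.016782
Lq = P₀·a^c·ρ/(c!(1−ρ)²) = 1.59653
Wq = Lq/λ = 1.59653/38.27 = 0.04172 hr
W = Wq + 1/μ = 0.04172 + 0.10000 = 0.14172 hr

Final: 0.14172 hr


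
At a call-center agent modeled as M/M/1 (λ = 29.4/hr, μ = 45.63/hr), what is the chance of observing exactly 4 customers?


ρ = 29.4/45.63 = 0.6443
P_n = (1−ρ)·ρ^n = (1 − 0.6443)·0.6443^4 = 0.3557·0.172341 = 0.061299

Final: 0.061299


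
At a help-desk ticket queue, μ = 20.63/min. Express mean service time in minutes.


Mean service time = 1/μ = 1/20.63 minute = 0.04847 minute
In minutes: 0.04847 × 1 = 0.04847 min

Final: 0.04847 min


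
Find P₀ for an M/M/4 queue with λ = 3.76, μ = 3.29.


a = λ/μ = 3.76/3.29 = 1.1429; ρ = a/c = 0.2857
Σ_{k=0}^{3} a^k/k! (terms k=0..3) = 1.00000 + 1.14286 + 0.65306 + 0.24879 = 3.04470
Tail: a^4/(4!(1−ρ)) = 1.70596/(24·0.7143) = 0.09951
P₀ = 1/(3.04470 + 0.09951) = 1/3.14422 = 0.318044

Final: 0.318044


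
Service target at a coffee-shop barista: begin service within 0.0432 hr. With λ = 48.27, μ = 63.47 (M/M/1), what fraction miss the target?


ρ = 48.27/63.47 = 0.7605
P(Wq > t) = ρ·e^{−(μ−λ)t} = 0.7605·e^{−0.6566}
= 0.7605·0.518591 = 0.394397

Final: 0.394397


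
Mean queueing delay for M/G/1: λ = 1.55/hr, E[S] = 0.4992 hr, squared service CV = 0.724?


ρ = λ·E[S] = 1.55·0.4992 = 0.7738
E[S²] = E[S]²(1+C_s²) = 0.4992²·(1+0.724) = 0.429622
Wq = λ·E[S²]/(2(1−ρ)) = 1.55·0.429622/(2·0.2262) = 1.47170 hr

Final: 1.47170 hr


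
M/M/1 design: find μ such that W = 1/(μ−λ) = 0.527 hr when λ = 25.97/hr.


W = 1/(μ−λ) ⇒ μ − λ = 1/W = 1/0.527 = 1.8975
μ = λ + 1/W = 25.97 + 1.8975 = 27.8675 per hr

Final: 27.8675 /hr


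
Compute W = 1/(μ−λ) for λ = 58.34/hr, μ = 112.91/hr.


W = 1/(μ−λ) = 1/(112.91 − 58.34) = 1/54.57 = 0.01833 hr

Final: 0.01833 hr


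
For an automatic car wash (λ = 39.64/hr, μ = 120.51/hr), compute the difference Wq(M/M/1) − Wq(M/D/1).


ρ = 39.64/120.51 = 0.3289
Wq(M/M/1) = ρ/(μ−λ) = 0.3289/80.87 = 0.004067 hr
Wq(M/D/1) = ρ/(2(μ−λ)) = 0.002034 hr
Savings = 0.004067 − 0.002034 = 0.002034 hr

Final: 0.002034 hr


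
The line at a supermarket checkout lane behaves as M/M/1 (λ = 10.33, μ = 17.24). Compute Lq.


ρ = 10.33/17.24 = 0.5992
Lq = ρ²/(1−ρ) = 0.3590/0.4008 = 0.8957

Final: 0.8957


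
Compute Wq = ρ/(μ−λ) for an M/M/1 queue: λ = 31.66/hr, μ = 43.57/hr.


ρ = 31.66/43.57 = 0.7266
Wq = ρ/(μ−λ) = 0.7266/(43.57 − 31.66) = 0.7266/11.91 = 0.06101 hr

Final: 0.06101 hr


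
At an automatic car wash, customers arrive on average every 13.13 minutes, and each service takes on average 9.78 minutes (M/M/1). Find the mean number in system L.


λ = 60/13.13 = 4.5697 /hr
μ = 60/9.78 = 6.1350 /hr
ρ = λ/μ = 4.5697/6.1350 = 0.7449
L = ρ/(1−ρ) = 0.7449/0.2551 = 2.9194

Final: 2.9194


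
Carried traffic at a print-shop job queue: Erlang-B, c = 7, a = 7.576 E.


B(7,7.576) = 0.283703 (Erlang-B)
Carried load = a(1 − B) = 7.576·(1 − 0.283703) = 7.576·0.716297 = 5.4267 E

Final: 5.4267 Erlangs


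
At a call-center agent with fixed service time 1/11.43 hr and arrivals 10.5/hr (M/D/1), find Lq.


ρ = 10.5/11.43 = 0.9186
M/D/1: Lq = ρ²/(2(1−ρ)) = 0.8439/(2·0.08136) = 5.18584

Final: 5.18584


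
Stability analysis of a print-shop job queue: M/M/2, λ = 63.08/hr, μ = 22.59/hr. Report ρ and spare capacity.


Total capacity cμ = 2·22.59 = 45.18/hr
ρ = λ/(cμ) = 63.08/45.18 = 1.3962
Stable ⇔ ρ < 1: NO
Spare capacity = cμ − λ = 45.18 − 63.08 = -17.90/hr

Final: ρ = 1.3962; unstable; margin = -17.90/hr


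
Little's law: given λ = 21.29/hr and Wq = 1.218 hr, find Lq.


Lq = λWq = 21.29·1.218 = 25.9312

Final: 25.9312


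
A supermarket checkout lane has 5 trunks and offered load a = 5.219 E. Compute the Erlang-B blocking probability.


B(c,a) = (a^c/c!) / Σ_{k=0}^{c} a^k/k!
a^5/5! = 32.266751
Σ terms (k=0..5): 1.00000 + 5.21900 + 13.61898 + 23.69249 + 30.91277 + 32.26675 = 106.709990
B = 32.266751/106.709990 = 0.302378

Final: 0.302378


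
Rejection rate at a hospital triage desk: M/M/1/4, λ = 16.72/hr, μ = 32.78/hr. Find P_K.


ρ = λ/μ = 16.72/32.78 = 0.5101
P_K = (1−ρ)ρ^K/(1−ρ^(K+1)) = (0.4899·0.067688)/(1 − 0.034525)
= 0.033162/0.965475 = 0.034348

Final: 0.034348


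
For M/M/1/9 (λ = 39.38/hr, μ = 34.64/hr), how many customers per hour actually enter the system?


ρ = 1.1368; P_K = (1−ρ)ρ^9/(1−ρ^10) = 0.166561
λ_eff = λ(1 − P_K) = 39.38·(1 − 0.166561) = 39.38·0.833439 = 32.8208 /hr

Final: 32.8208 /hr


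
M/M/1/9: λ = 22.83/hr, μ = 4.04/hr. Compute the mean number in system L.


ρ = 22.83/4.04 = 5.6510
L = ρ[1 − (K+1)ρ^K + Kρ^(K+1)] / [(1−ρ)(1−ρ^(K+1))]
Numerator: 5.6510·(1 − 10·5876529.456399 + 9·33208209.774650) = 1356851289.686018
Denominator: (-4.6510)·(-33208208.774650) = 154451050.216752
L = 1356851289.686018/154451050.216752 = 8.7850

Final: 8.7850


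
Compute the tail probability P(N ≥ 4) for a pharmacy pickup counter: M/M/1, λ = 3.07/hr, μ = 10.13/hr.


ρ = 3.07/10.13 = 0.3031
P(N ≥ n) = ρ^n = 0.3031^4 = 0.008436

Final: 0.008436


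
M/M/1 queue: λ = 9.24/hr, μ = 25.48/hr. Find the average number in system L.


ρ = λ/μ = 9.24/25.48 = 0.3626
L = ρ/(1−ρ) = 0.3626/(1 − 0.3626) = 0.3626/0.6374 = 0.5690

Final: 0.5690


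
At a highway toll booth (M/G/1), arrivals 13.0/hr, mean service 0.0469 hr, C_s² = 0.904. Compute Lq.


ρ = λ·E[S] = 13.0·0.0469 = 0.6097
Lq = ρ²(1+C_s²)/(2(1−ρ)) = 0.3717·(1+0.904)/(2·0.3903)
= 0.3717·1.9040/0.7806 = 0.90671

Final: 0.90671


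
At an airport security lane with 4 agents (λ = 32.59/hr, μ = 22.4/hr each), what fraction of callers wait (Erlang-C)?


a = λ/μ = 1.4549; ρ = a/4 = 0.3637
P₀ = 0.231482 (from M/M/c formula)
C(c,a) = [a^c/(c!(1−ρ))]·P₀ = [4.48069/(24·0.6363)]·0.231482
= 0.29342·0.231482 = 0.067922

Final: 0.067922


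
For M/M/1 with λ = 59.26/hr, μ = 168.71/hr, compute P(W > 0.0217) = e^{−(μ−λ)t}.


W ~ Exponential(μ−λ) for M/M/1.
μ − λ = 168.71 − 59.26 = 109.4500
P(W > t) = e^{−(μ−λ)t} = e^{−2.3751} = 0.093008

Final: 0.093008


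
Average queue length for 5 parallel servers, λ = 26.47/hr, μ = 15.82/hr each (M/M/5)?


a = λ/μ = 1.6732; ρ = a/5 = 0.3346
P₀ = 0.187107
Lq = P₀·a^c·ρ / (c!·(1−ρ)²) = 0.187107·13.11406·0.3346/(120·0.44270)
= 0.01546

Final: 0.01546


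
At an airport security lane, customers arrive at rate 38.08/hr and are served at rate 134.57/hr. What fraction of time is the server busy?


ρ = λ/μ = 38.08/134.57 = 0.2830

Final: 0.2830


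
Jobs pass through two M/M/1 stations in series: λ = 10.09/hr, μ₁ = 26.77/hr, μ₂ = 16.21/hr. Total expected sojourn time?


Each node sees arrival rate λ = 10.09/hr (tandem ⇒ throughput preserved).
W₁ = 1/(μ₁−λ) = 1/(26.77−10.09) = 0.05995 hr
W₂ = 1/(μ₂−λ) = 1/(16.21−10.09) = 0.16340 hr
W_total = W₁ + W₂ = 0.05995 + 0.16340 = 0.22335 hr

Final: 0.22335 hr


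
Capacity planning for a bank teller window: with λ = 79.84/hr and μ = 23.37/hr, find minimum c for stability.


Stability requires cμ > λ ⇔ c > λ/μ.
λ/μ = 79.84/23.37 = 3.4163
Minimum integer c = ⌊3.4163⌋ + 1 = 4
Check: 4·23.37 = 93.48 > 79.84, while 3·23.37 = 70.11 ≤ 79.84

Final: 4 servers


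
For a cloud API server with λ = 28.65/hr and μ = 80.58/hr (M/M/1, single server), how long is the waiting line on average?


ρ = 28.65/80.58 = 0.3555
Lq = ρ²/(1−ρ) = 0.1264/0.6445 = 0.1962

Final: 0.1962


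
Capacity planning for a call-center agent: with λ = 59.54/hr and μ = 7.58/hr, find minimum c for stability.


Stability requires cμ > λ ⇔ c > λ/μ.
λ/μ = 59.54/7.58 = 7.8549
Minimum integer c = ⌊7.8549⌋ + 1 = 8
Check: 8·7.58 = 60.64 > 59.54, while 7·7.58 = 53.06 ≤ 59.54

Final: 8 servers


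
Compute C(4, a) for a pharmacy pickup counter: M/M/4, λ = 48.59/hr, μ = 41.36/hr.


a = λ/μ = 1.1748; ρ = a/4 = 0.2937
P₀ = 0.307929 (from M/M/c formula)
C(c,a) = [a^c/(c!(1−ρ))]·P₀ = [1.90487/(24·0.7063)]·0.307929
= 0.11237·0.307929 = 0.034603

Final: 0.034603


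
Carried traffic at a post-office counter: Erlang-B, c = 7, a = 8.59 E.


B(7,8.59) = 0.340417 (Erlang-B)
Carried load = a(1 − B) = 8.59·(1 − 0.340417) = 8.59·0.659583 = 5.6658 E

Final: 5.6658 Erlangs


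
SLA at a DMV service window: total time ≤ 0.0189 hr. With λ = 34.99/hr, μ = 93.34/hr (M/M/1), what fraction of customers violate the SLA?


W ~ Exponential(μ−λ) for M/M/1.
μ − λ = 93.34 − 34.99 = 58.3500
P(W > t) = e^{−(μ−λ)t} = e^{−1.1028} = 0.331935

Final: 0.331935


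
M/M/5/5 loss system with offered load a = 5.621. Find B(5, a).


B(c,a) = (a^c/c!) / Σ_{k=0}^{c} a^k/k!
a^5/5! = 46.761311
Σ terms (k=0..5): 1.00000 + 5.62100 + 15.79782 + 29.59985 + 41.59519 + 46.76131 = 140.375170
B = 46.761311/140.375170 = 0.333117

Final: 0.333117


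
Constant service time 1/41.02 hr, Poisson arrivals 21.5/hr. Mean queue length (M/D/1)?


ρ = 21.5/41.02 = 0.5241
M/D/1: Lq = ρ²/(2(1−ρ)) = 0.2747/(2·0.4759) = 0.28865

Final: 0.28865


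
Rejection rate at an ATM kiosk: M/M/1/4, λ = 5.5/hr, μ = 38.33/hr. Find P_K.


ρ = λ/μ = 5.5/38.33 = 0.1435
P_K = (1−ρ)ρ^K/(1−ρ^(K+1)) = (0.8565·0.0004239)/(1 − 0.00006083)
= 0.0003631/0.999939 = 0.0003631

Final: 0.0003631


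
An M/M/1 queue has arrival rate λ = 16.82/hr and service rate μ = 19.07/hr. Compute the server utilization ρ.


ρ = λ/μ = 16.82/19.07 = 0.8820

Final: 0.8820


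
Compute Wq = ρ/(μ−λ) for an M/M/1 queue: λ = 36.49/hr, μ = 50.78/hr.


ρ = 36.49/50.78 = 0.7186
Wq = ρ/(μ−λ) = 0.7186/(50.78 − 36.49) = 0.7186/14.29 = 0.05029 hr

Final: 0.05029 hr


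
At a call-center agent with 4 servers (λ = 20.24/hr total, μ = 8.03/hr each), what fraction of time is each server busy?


ρ = λ/(cμ) = 20.24/(4·8.03) = 20.24/32.12 = 0.6301

Final: 0.6301


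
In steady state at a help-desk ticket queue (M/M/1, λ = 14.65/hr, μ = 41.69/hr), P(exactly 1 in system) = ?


ρ = 14.65/41.69 = 0.3514
P_n = (1−ρ)·ρ^n = (1 − 0.3514)·0.3514^1 = 0.6486·0.351403 = 0.227919

Final: 0.227919


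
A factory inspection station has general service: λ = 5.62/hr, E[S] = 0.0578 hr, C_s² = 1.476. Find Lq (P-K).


ρ = λ·E[S] = 5.62·0.0578 = 0.3248
Lq = ρ²(1+C_s²)/(2(1−ρ)) = 0.1055·(1+1.476)/(2·0.6752)
= 0.1055·2.4760/1.3503 = 0.19348

Final: 0.19348


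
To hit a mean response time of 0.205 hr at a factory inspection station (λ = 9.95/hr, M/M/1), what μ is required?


W = 1/(μ−λ) ⇒ μ − λ = 1/W = 1/0.205 = 4.8780
μ = λ + 1/W = 9.95 + 4.8780 = 14.8280 per hr

Final: 14.8280 /hr


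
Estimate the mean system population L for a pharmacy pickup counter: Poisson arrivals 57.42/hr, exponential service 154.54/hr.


ρ = λ/μ = 57.42/154.54 = 0.3716
L = ρ/(1−ρ) = 0.3716/(1 − 0.3716) = 0.3716/0.6284 = 0.5912

Final: 0.5912


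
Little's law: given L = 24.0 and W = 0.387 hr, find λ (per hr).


λ = L/W = 24.0/0.387 = 62.0155 /hr

Final: 62.0155 /hr


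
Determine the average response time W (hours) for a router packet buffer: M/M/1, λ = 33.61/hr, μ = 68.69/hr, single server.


W = 1/(μ−λ) = 1/(68.69 − 33.61) = 1/35.08 = 0.02851 hr

Final: 0.02851 hr


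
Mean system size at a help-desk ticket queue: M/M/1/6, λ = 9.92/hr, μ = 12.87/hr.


ρ = 9.92/12.87 = 0.7708
L = ρ[1 − (K+1)ρ^K + Kρ^(K+1)] / [(1−ρ)(1−ρ^(K+1))]
Numerator: 0.7708·(1 − 7·0.209700 + 6·0.161634) = 0.386858
Denominator: (0.2292)·(0.838366) = 0.192166
L = 0.386858/0.192166 = 2.0131

Final: 2.0131


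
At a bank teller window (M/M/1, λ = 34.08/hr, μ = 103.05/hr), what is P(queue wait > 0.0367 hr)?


ρ = 34.08/103.05 = 0.3307
P(Wq > t) = ρ·e^{−(μ−λ)t} = 0.3307·e^{−2.5312}
= 0.3307·0.079564 = 0.026313

Final: 0.026313


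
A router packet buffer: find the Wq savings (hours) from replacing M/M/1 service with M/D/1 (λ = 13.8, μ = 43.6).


ρ = 13.8/43.6 = 0.3165
Wq(M/M/1) = ρ/(μ−λ) = 0.3165/29.80 = 0.01062 hr
Wq(M/D/1) = ρ/(2(μ−λ)) = 0.005311 hr
Savings = 0.01062 − 0.005311 = 0.005311 hr

Final: 0.005311 hr


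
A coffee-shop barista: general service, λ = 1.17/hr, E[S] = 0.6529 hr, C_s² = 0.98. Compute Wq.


ρ = λ·E[S] = 1.17·0.6529 = 0.7639
E[S²] = E[S]²(1+C_s²) = 0.6529²·(1+0.98) = 0.844031
Wq = λ·E[S²]/(2(1−ρ)) = 1.17·0.844031/(2·0.2361) = 2.09125 hr

Final: 2.09125 hr


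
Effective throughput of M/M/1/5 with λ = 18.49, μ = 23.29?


ρ = 0.7939; P_K = (1−ρ)ρ^5/(1−ρ^6) = 0.086710
λ_eff = λ(1 − P_K) = 18.49·(1 − 0.086710) = 18.49·0.913290 = 16.8867 /hr

Final: 16.8867 /hr


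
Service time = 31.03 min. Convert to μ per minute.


μ = 1/(service time) in consistent units.
1 minute = 1 min, so μ = 1/31.03 = 0.03223 per minute

Final: 0.03223 /min


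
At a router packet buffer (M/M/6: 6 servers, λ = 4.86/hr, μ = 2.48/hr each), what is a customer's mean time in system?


a = 1.9597; ρ = 0.3266; P₀ = 0.140720
Lq = P₀·a^c·ρ/(c!(1−ρ)²) = 0.007973
Wq = Lq/λ = 0.007973/4.86 = 0.001641 hr
W = Wq + 1/μ = 0.001641 + 0.40323 = 0.40487 hr

Final: 0.40487 hr


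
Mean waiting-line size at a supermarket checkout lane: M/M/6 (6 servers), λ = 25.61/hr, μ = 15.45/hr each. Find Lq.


a = λ/μ = 1.6576; ρ = a/6 = 0.2763
P₀ = 0.190506
Lq = P₀·a^c·ρ / (c!·(1−ρ)²) = 0.190506·20.74372·0.2763/(720·0.52379)
= 0.002895

Final: 0.002895


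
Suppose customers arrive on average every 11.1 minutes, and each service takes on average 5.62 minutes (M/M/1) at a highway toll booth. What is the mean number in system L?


λ = 60/11.1 = 5.4054 /hr
μ = 60/5.62 = 10.6762 /hr
ρ = λ/μ = 5.4054/10.6762 = 0.5063
L = ρ/(1−ρ) = 0.5063/0.4937 = 1.0255

Final: 1.0255


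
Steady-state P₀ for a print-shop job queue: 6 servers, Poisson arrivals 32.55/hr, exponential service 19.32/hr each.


a = λ/μ = 32.55/19.32 = 1.6848; ρ = a/c = 0.2808
Σ_{k=0}^{5} a^k/k! (terms k=0..5) = 1.00000 + 1.68478 + 1.41925 + 0.79704 + 0.33571 + 0.11312 = 5.34990
Tail: a^6/(6!(1−ρ)) = 22.86985/(720·0.7192) = 0.04417
P₀ = 1/(5.34990 + 0.04417) = 1/5.39406 = 0.185389

Final: 0.185389


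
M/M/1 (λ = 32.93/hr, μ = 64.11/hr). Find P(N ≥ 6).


ρ = 32.93/64.11 = 0.5136
P(N ≥ n) = ρ^n = 0.5136^6 = 0.018365

Final: 0.018365


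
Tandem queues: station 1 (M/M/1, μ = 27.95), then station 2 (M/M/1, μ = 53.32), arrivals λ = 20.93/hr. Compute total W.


Each node sees arrival rate λ = 20.93/hr (tandem ⇒ throughput preserved).
W₁ = 1/(μ₁−λ) = 1/(27.95−20.93) = 0.14245 hr
W₂ = 1/(μ₂−λ) = 1/(53.32−20.93) = 0.03087 hr
W_total = W₁ + W₂ = 0.14245 + 0.03087 = 0.17332 hr

Final: 0.17332 hr


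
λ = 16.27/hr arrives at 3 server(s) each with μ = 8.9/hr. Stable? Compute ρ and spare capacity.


Total capacity cμ = 3·8.9 = 26.70/hr
ρ = λ/(cμ) = 16.27/26.70 = 0.6094
Stable ⇔ ρ < 1: YES
Spare capacity = cμ − λ = 26.70 − 16.27 = 10.43/hr

Final: ρ = 0.6094; stable; margin = 10.43/hr


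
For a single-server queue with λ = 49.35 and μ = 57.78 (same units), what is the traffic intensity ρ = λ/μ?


ρ = λ/μ = 49.35/57.78 = 0.8541

Final: 0.8541


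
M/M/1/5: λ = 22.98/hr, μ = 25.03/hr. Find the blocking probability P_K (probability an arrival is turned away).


ρ = λ/μ = 22.98/25.03 = 0.9181
P_K = (1−ρ)ρ^K/(1−ρ^(K+1)) = (0.08190·0.652298)/(1 − 0.598873)
= 0.053424/0.401127 = 0.133186

Final: 0.133186


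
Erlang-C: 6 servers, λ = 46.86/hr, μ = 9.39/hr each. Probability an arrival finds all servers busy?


a = λ/μ = 4.9904; ρ = a/6 = 0.8317
P₀ = 0.004581 (from M/M/c formula)
C(c,a) = [a^c/(c!(1−ρ))]·P₀ = [15446.14658/(720·0.1683)]·0.004581
= 127.49588·0.004581 = 0.584073

Final: 0.584073


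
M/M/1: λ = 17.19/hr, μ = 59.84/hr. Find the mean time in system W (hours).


W = 1/(μ−λ) = 1/(59.84 − 17.19) = 1/42.65 = 0.02345 hr

Final: 0.02345 hr


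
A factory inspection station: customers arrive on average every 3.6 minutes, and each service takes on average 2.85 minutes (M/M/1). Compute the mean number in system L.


λ = 60/3.6 = 16.6667 /hr
μ = 60/2.85 = 21.0526 /hr
ρ = λ/μ = 16.6667/21.0526 = 0.7917
L = ρ/(1−ρ) = 0.7917/0.2083 = 3.8000

Final: 3.8000


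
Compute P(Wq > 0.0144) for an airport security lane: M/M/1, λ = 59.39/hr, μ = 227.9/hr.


ρ = 59.39/227.9 = 0.2606
P(Wq > t) = ρ·e^{−(μ−λ)t} = 0.2606·e^{−2.4265}
= 0.2606·0.088342 = 0.023022

Final: 0.023022


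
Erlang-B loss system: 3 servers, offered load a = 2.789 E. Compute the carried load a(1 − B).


B(3,2.789) = 0.320146 (Erlang-B)
Carried load = a(1 − B) = 2.789·(1 − 0.320146) = 2.789·0.679854 = 1.8961 E

Final: 1.8961 Erlangs


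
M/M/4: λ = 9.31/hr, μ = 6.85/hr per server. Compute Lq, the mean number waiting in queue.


a = λ/μ = 1.3591; ρ = a/4 = 0.3398
P₀ = 0.255329
Lq = P₀·a^c·ρ / (c!·(1−ρ)²) = 0.255329·3.41222·0.3398/(24·0.43589)
= 0.02830

Final: 0.02830


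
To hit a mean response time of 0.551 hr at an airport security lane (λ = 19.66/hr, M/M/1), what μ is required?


W = 1/(μ−λ) ⇒ μ − λ = 1/W = 1/0.551 = 1.8149
μ = λ + 1/W = 19.66 + 1.8149 = 21.4749 per hr

Final: 21.4749 /hr


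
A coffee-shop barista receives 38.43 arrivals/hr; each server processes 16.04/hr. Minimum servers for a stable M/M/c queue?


Stability requires cμ > λ ⇔ c > λ/μ.
λ/μ = 38.43/16.04 = 2.3959
Minimum integer c = ⌊2.3959⌋ + 1 = 3
Check: 3·16.04 = 48.12 > 38.43, while 2·16.04 = 32.08 ≤ 38.43

Final: 3 servers


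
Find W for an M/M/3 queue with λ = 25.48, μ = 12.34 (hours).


a = 2.0648; ρ = 0.6883; P₀ = 0.100975
Lq = P₀·a^c·ρ/(c!(1−ρ)²) = 1.04939
Wq = Lq/λ = 1.04939/25.48 = 0.04119 hr
W = Wq + 1/μ = 0.04119 + 0.08104 = 0.12222 hr

Final: 0.12222 hr


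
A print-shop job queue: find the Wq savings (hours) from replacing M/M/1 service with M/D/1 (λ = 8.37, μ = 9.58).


ρ = 8.37/9.58 = 0.8737
Wq(M/M/1) = ρ/(μ−λ) = 0.8737/1.21 = 0.72206 hr
Wq(M/D/1) = ρ/(2(μ−λ)) = 0.36103 hr
Savings = 0.72206 − 0.36103 = 0.36103 hr

Final: 0.36103 hr


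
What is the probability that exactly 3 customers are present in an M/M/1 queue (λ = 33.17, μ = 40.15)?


ρ = 33.17/40.15 = 0.8262
P_n = (1−ρ)·ρ^n = (1 − 0.8262)·0.8262^3 = 0.1738·0.563871 = 0.098028

Final: 0.098028


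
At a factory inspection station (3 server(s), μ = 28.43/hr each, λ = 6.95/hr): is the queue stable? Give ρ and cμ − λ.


Total capacity cμ = 3·28.43 = 85.29/hr
ρ = λ/(cμ) = 6.95/85.29 = 0.08149
Stable ⇔ ρ < 1: YES
Spare capacity = cμ − λ = 85.29 − 6.95 = 78.34/hr

Final: ρ = 0.08149; stable; margin = 78.34/hr


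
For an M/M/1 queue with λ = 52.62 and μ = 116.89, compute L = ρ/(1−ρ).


ρ = λ/μ = 52.62/116.89 = 0.4502
L = ρ/(1−ρ) = 0.4502/(1 − 0.4502) = 0.4502/0.5498 = 0.8187

Final: 0.8187


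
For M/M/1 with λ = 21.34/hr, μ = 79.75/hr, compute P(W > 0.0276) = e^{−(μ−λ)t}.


W ~ Exponential(μ−λ) for M/M/1.
μ − λ = 79.75 − 21.34 = 58.4100
P(W > t) = e^{−(μ−λ)t} = e^{−1.6121} = 0.199465

Final: 0.199465


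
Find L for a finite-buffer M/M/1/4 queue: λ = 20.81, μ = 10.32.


ρ = 20.81/10.32 = 2.0165
L = ρ[1 − (K+1)ρ^K + Kρ^(K+1)] / [(1−ρ)(1−ρ^(K+1))]
Numerator: 2.0165·(1 − 5·16.533680 + 4·33.339717) = 104.232428
Denominator: (-1.0165)·(-32.339717) = 32.872445
L = 104.232428/32.872445 = 3.1708

Final: 3.1708


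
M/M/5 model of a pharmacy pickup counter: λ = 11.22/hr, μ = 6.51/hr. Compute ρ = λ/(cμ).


ρ = λ/(cμ) = 11.22/(5·6.51) = 11.22/32.55 = 0.3447

Final: 0.3447


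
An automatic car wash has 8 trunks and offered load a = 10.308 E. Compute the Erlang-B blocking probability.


B(c,a) = (a^c/c!) / Σ_{k=0}^{c} a^k/k!
a^8/8! = 3161.365835
Σ terms (k=0..8): 1.00000 + 10.30800 + 53.12743 + 182.54586 + 470.42067 + 969.81926 + 1666.14948 + 2453.52413 + 3161.36584 = 8968.260661
B = 3161.365835/8968.260661 = 0.352506

Final: 0.352506


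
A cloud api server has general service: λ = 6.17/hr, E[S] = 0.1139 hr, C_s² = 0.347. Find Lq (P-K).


ρ = λ·E[S] = 6.17·0.1139 = 0.7028
Lq = ρ²(1+C_s²)/(2(1−ρ)) = 0.4939·(1+0.347)/(2·0.2972)
= 0.4939·1.3470/0.5945 = 1.11906

Final: 1.11906


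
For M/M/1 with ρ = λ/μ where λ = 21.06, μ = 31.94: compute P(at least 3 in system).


ρ = 21.06/31.94 = 0.6594
P(N ≥ n) = ρ^n = 0.6594^3 = 0.286662

Final: 0.286662


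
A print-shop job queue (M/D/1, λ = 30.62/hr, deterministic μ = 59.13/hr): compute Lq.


ρ = 30.62/59.13 = 0.5178
M/D/1: Lq = ρ²/(2(1−ρ)) = 0.2682/(2·0.4822) = 0.27808

Final: 0.27808


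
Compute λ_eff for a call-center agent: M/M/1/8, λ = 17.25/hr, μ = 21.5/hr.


ρ = 0.8023; P_K = (1−ρ)ρ^8/(1−ρ^9) = 0.039367
λ_eff = λ(1 − P_K) = 17.25·(1 − 0.039367) = 17.25·0.960633 = 16.5709 /hr

Final: 16.5709 /hr


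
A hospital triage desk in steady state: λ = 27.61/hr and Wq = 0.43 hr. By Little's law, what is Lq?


Lq = λWq = 27.61·0.43 = 11.8723

Final: 11.8723


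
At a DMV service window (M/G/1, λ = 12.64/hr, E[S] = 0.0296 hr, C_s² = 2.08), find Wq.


ρ = λ·E[S] = 12.64·0.0296 = 0.3741
E[S²] = E[S]²(1+C_s²) = 0.0296²·(1+2.08) = 0.002699
Wq = λ·E[S²]/(2(1−ρ)) = 12.64·0.002699/(2·0.6259) = 0.02725 hr

Final: 0.02725 hr


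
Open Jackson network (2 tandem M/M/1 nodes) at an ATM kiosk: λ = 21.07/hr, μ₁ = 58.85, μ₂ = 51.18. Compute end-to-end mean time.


Each node sees arrival rate λ = 21.07/hr (tandem ⇒ throughput preserved).
W₁ = 1/(μ₁−λ) = 1/(58.85−21.07) = 0.02647 hr
W₂ = 1/(μ₂−λ) = 1/(51.18−21.07) = 0.03321 hr
W_total = W₁ + W₂ = 0.02647 + 0.03321 = 0.05968 hr

Final: 0.05968 hr


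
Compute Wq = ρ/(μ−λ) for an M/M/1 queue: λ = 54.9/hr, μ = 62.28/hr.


ρ = 54.9/62.28 = 0.8815
Wq = ρ/(μ−λ) = 0.8815/(62.28 − 54.9) = 0.8815/7.38 = 0.1194 hr

Final: 0.1194 hr


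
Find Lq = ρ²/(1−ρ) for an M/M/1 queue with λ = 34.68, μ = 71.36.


ρ = 34.68/71.36 = 0.4860
Lq = ρ²/(1−ρ) = 0.2362/0.5140 = 0.4595

Final: 0.4595


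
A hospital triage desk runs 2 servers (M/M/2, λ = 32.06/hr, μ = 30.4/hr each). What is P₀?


a = λ/μ = 32.06/30.4 = 1.0546; ρ = a/c = 0.5273
Σ_{k=0}^{1} a^k/k! (terms k=0..1) = 1.00000 + 1.05461 = 2.05461
Tail: a^2/(2!(1−ρ)) = 1.11219/(2·0.4727) = 1.17643
P₀ = 1/(2.05461 + 1.17643) = 1/3.23104 = 0.309498

Final: 0.309498


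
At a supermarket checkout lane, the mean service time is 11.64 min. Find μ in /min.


μ = 1/(service time) in consistent units.
1 minute = 1 min, so μ = 1/11.64 = 0.08591 per minute

Final: 0.08591 /min


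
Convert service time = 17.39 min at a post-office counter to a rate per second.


μ = 1/(service time) in consistent units.
1 second = 0.0166667 min, so μ = 0.0166667/17.39 = 0.0009584 per second

Final: 0.0009584 /sec


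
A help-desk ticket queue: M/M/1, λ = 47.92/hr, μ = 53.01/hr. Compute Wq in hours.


ρ = 47.92/53.01 = 0.9040
Wq = ρ/(μ−λ) = 0.9040/(53.01 − 47.92) = 0.9040/5.09 = 0.1776 hr

Final: 0.1776 hr


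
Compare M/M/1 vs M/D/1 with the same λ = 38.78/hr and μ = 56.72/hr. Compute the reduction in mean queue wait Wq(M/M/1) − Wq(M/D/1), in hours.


ρ = 38.78/56.72 = 0.6837
Wq(M/M/1) = ρ/(μ−λ) = 0.6837/17.94 = 0.03811 hr
Wq(M/D/1) = ρ/(2(μ−λ)) = 0.01906 hr
Savings = 0.03811 − 0.01906 = 0.01906 hr

Final: 0.01906 hr


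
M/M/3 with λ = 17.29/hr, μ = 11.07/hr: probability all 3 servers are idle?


a = λ/μ = 17.29/11.07 = 1.5619; ρ = a/c = 0.5206
Σ_{k=0}^{2} a^k/k! (terms k=0..2) = 1.00000 + 1.56188 + 1.21973 = 3.78161
Tail: a^3/(3!(1−ρ)) = 3.81015/(6·0.4794) = 1.32470
P₀ = 1/(3.78161 + 1.32470) = 1/5.10631 = 0.195836

Final: 0.195836


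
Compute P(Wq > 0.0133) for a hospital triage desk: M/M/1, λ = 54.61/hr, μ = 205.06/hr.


ρ = 54.61/205.06 = 0.2663
P(Wq > t) = ρ·e^{−(μ−λ)t} = 0.2663·e^{−2.0010}
= 0.2663·0.135202 = 0.036006

Final: 0.036006


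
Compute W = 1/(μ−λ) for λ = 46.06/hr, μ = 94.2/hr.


W = 1/(μ−λ) = 1/(94.2 − 46.06) = 1/48.14 = 0.02077 hr

Final: 0.02077 hr


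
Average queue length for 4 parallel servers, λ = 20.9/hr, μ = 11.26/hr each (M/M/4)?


a = λ/μ = 1.8561; ρ = a/4 = 0.4640
P₀ = 0.152270
Lq = P₀·a^c·ρ / (c!·(1−ρ)²) = 0.152270·11.86948·0.4640/(24·0.28726)
= 0.12165

Final: 0.12165


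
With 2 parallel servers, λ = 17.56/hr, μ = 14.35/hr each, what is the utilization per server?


ρ = λ/(cμ) = 17.56/(2·14.35) = 17.56/28.70 = 0.6118

Final: 0.6118


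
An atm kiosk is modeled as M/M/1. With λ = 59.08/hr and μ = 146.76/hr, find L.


ρ = λ/μ = 59.08/146.76 = 0.4026
L = ρ/(1−ρ) = 0.4026/(1 − 0.4026) = 0.4026/0.5974 = 0.6738

Final: 0.6738


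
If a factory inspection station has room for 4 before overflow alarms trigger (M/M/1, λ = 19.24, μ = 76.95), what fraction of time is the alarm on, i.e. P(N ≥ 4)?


ρ = 19.24/76.95 = 0.2500
P(N ≥ n) = ρ^n = 0.2500^4 = 0.003908

Final: 0.003908
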